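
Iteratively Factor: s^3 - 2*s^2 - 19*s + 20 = (s - 1)*(s^2 - s - 20) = (s - 1)*(s + 4)*(s - 5)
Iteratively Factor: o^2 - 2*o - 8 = (o - 4)*(o + 2)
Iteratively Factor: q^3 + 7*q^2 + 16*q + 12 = (q + 2)*(q^2 + 5*q + 6) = (q + 2)*(q + 3)*(q + 2)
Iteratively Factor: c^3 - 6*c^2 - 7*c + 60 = (c + 3)*(c^2 - 9*c + 20) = (c - 5)*(c + 3)*(c - 4)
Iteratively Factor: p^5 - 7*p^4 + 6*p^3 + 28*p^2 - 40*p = (p - 2)*(p^4 - 5*p^3 - 4*p^2 + 20*p) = (p - 5)*(p - 2)*(p^3 - 4*p) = (p - 5)*(p - 2)^2*(p^2 + 2*p) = p*(p - 5)*(p - 2)^2*(p + 2)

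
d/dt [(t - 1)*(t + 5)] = 2*t + 4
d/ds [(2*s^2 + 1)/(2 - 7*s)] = (-14*s^2 + 8*s + 7)/(49*s^2 - 28*s + 4)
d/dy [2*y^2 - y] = 4*y - 1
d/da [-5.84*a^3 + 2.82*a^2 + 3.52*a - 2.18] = -17.52*a^2 + 5.64*a + 3.52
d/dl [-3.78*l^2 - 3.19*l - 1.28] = -7.56*l - 3.19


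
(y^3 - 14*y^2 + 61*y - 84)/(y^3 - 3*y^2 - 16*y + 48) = (y - 7)/(y + 4)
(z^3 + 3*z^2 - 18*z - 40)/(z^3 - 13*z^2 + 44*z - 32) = (z^2 + 7*z + 10)/(z^2 - 9*z + 8)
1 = 1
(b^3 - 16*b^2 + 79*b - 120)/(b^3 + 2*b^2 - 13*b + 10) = (b^3 - 16*b^2 + 79*b - 120)/(b^3 + 2*b^2 - 13*b + 10)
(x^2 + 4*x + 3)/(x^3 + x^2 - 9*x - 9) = 1/(x - 3)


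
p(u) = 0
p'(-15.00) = 0.00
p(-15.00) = 0.00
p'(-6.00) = 0.00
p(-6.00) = 0.00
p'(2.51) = 0.00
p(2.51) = 0.00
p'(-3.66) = 0.00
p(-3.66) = 0.00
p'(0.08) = 0.00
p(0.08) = 0.00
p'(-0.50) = 0.00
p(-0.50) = 0.00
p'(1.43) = 0.00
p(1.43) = 0.00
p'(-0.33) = 0.00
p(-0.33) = 0.00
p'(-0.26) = 0.00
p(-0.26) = 0.00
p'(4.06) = 0.00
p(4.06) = 0.00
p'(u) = 0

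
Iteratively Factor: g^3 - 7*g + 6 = (g - 1)*(g^2 + g - 6) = (g - 1)*(g + 3)*(g - 2)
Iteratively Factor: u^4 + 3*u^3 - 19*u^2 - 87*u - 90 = (u + 3)*(u^3 - 19*u - 30) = (u + 2)*(u + 3)*(u^2 - 2*u - 15) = (u - 5)*(u + 2)*(u + 3)*(u + 3)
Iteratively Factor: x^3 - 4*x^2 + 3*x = (x)*(x^2 - 4*x + 3) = x*(x - 3)*(x - 1)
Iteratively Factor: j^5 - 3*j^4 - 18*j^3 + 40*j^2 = (j - 2)*(j^4 - j^3 - 20*j^2) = (j - 2)*(j + 4)*(j^3 - 5*j^2) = j*(j - 2)*(j + 4)*(j^2 - 5*j) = j^2*(j - 2)*(j + 4)*(j - 5)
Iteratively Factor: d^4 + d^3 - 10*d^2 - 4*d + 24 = (d - 2)*(d^3 + 3*d^2 - 4*d - 12) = (d - 2)*(d + 3)*(d^2 - 4) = (d - 2)*(d + 2)*(d + 3)*(d - 2)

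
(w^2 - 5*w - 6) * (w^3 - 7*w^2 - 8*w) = w^5 - 12*w^4 + 21*w^3 + 82*w^2 + 48*w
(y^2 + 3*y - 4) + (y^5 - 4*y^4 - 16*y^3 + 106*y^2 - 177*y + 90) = y^5 - 4*y^4 - 16*y^3 + 107*y^2 - 174*y + 86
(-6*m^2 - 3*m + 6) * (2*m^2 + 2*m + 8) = -12*m^4 - 18*m^3 - 42*m^2 - 12*m + 48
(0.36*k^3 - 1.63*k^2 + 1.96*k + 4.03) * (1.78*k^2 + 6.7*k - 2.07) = 0.6408*k^5 - 0.4894*k^4 - 8.1774*k^3 + 23.6795*k^2 + 22.9438*k - 8.3421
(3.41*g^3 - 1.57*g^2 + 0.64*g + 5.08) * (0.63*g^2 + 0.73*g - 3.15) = 2.1483*g^5 + 1.5002*g^4 - 11.4844*g^3 + 8.6131*g^2 + 1.6924*g - 16.002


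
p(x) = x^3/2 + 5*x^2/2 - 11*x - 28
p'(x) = 3*x^2/2 + 5*x - 11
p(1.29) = -36.96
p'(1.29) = -2.05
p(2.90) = -26.68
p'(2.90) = 16.12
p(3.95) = -1.63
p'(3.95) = 32.15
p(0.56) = -33.29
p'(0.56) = -7.73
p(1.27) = -36.91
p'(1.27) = -2.23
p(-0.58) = -20.88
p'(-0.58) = -13.40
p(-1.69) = -4.68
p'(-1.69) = -15.17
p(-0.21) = -25.58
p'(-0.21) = -11.98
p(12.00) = 1064.00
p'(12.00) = 265.00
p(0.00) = -28.00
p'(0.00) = -11.00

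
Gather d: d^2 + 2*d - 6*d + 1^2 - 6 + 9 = d^2 - 4*d + 4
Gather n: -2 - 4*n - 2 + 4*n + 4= 0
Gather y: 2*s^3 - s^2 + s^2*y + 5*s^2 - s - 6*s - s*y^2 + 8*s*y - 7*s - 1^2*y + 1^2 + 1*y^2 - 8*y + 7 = 2*s^3 + 4*s^2 - 14*s + y^2*(1 - s) + y*(s^2 + 8*s - 9) + 8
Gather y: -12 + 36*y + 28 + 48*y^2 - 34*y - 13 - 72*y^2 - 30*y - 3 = -24*y^2 - 28*y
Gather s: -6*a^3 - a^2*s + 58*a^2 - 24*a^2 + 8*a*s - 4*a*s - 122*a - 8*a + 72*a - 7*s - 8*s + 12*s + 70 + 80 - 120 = -6*a^3 + 34*a^2 - 58*a + s*(-a^2 + 4*a - 3) + 30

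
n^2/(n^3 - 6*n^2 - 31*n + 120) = n^2/(n^3 - 6*n^2 - 31*n + 120)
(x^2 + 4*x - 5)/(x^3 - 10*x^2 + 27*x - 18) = (x + 5)/(x^2 - 9*x + 18)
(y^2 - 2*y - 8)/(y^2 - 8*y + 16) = (y + 2)/(y - 4)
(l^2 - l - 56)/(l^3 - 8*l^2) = (l + 7)/l^2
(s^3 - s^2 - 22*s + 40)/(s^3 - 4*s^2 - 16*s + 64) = (s^2 + 3*s - 10)/(s^2 - 16)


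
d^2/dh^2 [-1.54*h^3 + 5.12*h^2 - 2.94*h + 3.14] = 10.24 - 9.24*h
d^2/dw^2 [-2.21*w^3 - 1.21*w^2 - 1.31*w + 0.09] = -13.26*w - 2.42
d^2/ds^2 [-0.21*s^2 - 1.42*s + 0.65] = -0.420000000000000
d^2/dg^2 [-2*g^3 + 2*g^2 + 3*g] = 4 - 12*g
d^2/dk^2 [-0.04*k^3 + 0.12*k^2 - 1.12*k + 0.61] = 0.24 - 0.24*k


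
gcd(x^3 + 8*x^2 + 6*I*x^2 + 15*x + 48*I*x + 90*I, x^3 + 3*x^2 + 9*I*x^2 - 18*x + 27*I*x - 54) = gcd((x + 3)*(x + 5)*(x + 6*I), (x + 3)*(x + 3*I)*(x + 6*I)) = x^2 + x*(3 + 6*I) + 18*I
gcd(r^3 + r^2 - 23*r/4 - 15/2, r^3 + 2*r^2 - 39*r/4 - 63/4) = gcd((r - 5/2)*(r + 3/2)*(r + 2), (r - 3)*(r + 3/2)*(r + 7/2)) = r + 3/2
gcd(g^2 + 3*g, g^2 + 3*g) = g^2 + 3*g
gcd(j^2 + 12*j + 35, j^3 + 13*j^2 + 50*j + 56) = j + 7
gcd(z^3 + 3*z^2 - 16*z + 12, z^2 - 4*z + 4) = z - 2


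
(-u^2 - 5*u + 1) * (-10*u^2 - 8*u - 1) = 10*u^4 + 58*u^3 + 31*u^2 - 3*u - 1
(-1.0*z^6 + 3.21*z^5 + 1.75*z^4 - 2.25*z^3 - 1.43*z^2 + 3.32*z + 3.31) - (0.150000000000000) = -1.0*z^6 + 3.21*z^5 + 1.75*z^4 - 2.25*z^3 - 1.43*z^2 + 3.32*z + 3.16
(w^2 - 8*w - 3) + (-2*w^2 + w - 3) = -w^2 - 7*w - 6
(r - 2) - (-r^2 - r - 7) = r^2 + 2*r + 5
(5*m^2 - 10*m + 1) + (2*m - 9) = 5*m^2 - 8*m - 8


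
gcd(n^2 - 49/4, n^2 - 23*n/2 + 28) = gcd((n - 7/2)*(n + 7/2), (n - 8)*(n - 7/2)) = n - 7/2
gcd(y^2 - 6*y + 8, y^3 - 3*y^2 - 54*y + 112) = y - 2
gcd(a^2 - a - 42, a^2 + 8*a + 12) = a + 6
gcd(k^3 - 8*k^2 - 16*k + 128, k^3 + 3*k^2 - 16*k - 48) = k^2 - 16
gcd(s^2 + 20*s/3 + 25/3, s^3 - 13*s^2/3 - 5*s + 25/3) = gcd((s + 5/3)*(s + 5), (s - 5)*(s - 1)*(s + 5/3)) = s + 5/3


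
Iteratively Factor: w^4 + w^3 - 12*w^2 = (w)*(w^3 + w^2 - 12*w) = w*(w - 3)*(w^2 + 4*w) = w^2*(w - 3)*(w + 4)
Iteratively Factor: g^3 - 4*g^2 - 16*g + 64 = (g - 4)*(g^2 - 16) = (g - 4)*(g + 4)*(g - 4)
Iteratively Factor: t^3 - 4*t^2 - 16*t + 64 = (t - 4)*(t^2 - 16) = (t - 4)*(t + 4)*(t - 4)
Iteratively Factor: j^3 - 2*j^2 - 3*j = (j + 1)*(j^2 - 3*j) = j*(j + 1)*(j - 3)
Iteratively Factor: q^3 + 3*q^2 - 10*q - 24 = (q - 3)*(q^2 + 6*q + 8) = (q - 3)*(q + 2)*(q + 4)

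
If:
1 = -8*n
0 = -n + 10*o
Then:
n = -1/8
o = -1/80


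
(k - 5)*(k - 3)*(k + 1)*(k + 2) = k^4 - 5*k^3 - 7*k^2 + 29*k + 30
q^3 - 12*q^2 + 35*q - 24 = (q - 8)*(q - 3)*(q - 1)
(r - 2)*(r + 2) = r^2 - 4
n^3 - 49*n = n*(n - 7)*(n + 7)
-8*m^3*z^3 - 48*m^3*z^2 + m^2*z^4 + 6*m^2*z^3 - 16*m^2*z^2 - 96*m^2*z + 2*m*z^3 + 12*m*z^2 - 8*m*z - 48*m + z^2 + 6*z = (-8*m + z)*(z + 6)*(m*z + 1)^2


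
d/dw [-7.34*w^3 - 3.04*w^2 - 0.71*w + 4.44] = -22.02*w^2 - 6.08*w - 0.71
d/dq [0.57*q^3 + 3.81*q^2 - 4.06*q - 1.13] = 1.71*q^2 + 7.62*q - 4.06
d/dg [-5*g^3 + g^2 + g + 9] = -15*g^2 + 2*g + 1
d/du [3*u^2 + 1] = 6*u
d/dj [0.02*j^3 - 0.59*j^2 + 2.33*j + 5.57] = 0.06*j^2 - 1.18*j + 2.33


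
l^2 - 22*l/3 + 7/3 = (l - 7)*(l - 1/3)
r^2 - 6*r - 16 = (r - 8)*(r + 2)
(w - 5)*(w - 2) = w^2 - 7*w + 10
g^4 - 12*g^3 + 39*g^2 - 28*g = g*(g - 7)*(g - 4)*(g - 1)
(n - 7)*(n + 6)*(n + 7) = n^3 + 6*n^2 - 49*n - 294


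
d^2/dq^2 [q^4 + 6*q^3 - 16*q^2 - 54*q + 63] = 12*q^2 + 36*q - 32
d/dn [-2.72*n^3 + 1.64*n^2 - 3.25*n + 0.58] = -8.16*n^2 + 3.28*n - 3.25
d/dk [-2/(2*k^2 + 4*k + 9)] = 8*(k + 1)/(2*k^2 + 4*k + 9)^2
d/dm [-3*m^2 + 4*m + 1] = 4 - 6*m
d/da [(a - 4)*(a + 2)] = 2*a - 2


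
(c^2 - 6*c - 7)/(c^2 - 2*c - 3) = (c - 7)/(c - 3)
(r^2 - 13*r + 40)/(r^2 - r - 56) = (r - 5)/(r + 7)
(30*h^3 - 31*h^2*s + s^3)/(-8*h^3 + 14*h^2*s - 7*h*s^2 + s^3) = (-30*h^2 + h*s + s^2)/(8*h^2 - 6*h*s + s^2)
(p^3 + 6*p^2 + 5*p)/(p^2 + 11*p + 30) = p*(p + 1)/(p + 6)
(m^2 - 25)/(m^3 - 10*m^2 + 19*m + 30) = (m + 5)/(m^2 - 5*m - 6)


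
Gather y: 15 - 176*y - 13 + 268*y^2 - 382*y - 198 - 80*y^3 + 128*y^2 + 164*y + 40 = -80*y^3 + 396*y^2 - 394*y - 156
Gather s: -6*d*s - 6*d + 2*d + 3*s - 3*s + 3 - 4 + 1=-6*d*s - 4*d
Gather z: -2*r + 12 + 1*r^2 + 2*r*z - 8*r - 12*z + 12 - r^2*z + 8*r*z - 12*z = r^2 - 10*r + z*(-r^2 + 10*r - 24) + 24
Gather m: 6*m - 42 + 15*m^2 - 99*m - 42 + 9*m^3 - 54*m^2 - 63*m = 9*m^3 - 39*m^2 - 156*m - 84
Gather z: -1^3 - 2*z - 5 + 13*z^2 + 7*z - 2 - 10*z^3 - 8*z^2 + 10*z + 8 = -10*z^3 + 5*z^2 + 15*z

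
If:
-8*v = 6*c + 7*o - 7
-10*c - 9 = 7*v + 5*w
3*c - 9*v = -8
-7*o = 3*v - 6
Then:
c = -31/69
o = 87/161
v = 17/23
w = -668/345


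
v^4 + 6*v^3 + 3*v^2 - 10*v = v*(v - 1)*(v + 2)*(v + 5)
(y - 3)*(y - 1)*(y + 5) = y^3 + y^2 - 17*y + 15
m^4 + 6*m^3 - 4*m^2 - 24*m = m*(m - 2)*(m + 2)*(m + 6)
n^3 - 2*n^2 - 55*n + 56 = (n - 8)*(n - 1)*(n + 7)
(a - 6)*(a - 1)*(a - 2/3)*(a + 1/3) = a^4 - 22*a^3/3 + 73*a^2/9 - 4*a/9 - 4/3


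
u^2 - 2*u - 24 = (u - 6)*(u + 4)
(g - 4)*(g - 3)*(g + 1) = g^3 - 6*g^2 + 5*g + 12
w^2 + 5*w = w*(w + 5)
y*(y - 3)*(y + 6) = y^3 + 3*y^2 - 18*y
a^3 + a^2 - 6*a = a*(a - 2)*(a + 3)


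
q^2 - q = q*(q - 1)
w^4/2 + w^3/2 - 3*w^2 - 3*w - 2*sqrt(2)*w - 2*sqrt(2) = (w/2 + sqrt(2)/2)*(w + 1)*(w - 2*sqrt(2))*(w + sqrt(2))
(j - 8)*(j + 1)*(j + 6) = j^3 - j^2 - 50*j - 48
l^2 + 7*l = l*(l + 7)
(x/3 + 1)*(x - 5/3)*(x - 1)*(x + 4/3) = x^4/3 + 5*x^3/9 - 53*x^2/27 - 31*x/27 + 20/9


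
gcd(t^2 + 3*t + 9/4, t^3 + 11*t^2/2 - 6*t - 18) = t + 3/2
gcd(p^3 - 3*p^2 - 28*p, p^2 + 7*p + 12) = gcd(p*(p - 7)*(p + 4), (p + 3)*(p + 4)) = p + 4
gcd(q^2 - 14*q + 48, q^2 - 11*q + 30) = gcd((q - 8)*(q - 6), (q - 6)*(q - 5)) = q - 6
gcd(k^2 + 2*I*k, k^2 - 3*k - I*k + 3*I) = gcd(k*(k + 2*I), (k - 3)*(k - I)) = 1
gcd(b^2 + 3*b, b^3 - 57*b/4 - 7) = 1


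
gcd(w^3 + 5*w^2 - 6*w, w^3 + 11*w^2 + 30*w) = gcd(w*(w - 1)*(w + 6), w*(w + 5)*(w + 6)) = w^2 + 6*w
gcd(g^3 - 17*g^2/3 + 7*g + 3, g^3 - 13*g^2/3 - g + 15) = g^2 - 6*g + 9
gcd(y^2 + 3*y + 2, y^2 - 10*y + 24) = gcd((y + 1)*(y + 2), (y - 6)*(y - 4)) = 1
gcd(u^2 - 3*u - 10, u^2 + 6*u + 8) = u + 2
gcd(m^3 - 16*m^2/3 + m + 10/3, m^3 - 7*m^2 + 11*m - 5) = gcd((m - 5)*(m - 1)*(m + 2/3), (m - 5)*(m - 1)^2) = m^2 - 6*m + 5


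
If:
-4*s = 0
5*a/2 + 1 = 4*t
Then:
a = 8*t/5 - 2/5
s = 0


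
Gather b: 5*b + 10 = 5*b + 10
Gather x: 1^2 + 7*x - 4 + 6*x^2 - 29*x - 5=6*x^2 - 22*x - 8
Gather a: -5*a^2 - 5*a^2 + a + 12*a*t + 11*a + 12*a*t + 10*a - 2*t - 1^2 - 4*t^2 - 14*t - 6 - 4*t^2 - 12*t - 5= -10*a^2 + a*(24*t + 22) - 8*t^2 - 28*t - 12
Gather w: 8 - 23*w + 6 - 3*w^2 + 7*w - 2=-3*w^2 - 16*w + 12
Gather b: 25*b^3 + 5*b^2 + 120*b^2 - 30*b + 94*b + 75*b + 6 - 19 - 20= 25*b^3 + 125*b^2 + 139*b - 33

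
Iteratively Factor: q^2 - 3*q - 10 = (q - 5)*(q + 2)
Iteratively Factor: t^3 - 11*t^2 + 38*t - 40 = (t - 5)*(t^2 - 6*t + 8) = (t - 5)*(t - 2)*(t - 4)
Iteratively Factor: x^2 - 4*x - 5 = (x - 5)*(x + 1)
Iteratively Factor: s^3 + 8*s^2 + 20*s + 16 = (s + 4)*(s^2 + 4*s + 4) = (s + 2)*(s + 4)*(s + 2)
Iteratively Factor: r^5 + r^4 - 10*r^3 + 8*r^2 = (r)*(r^4 + r^3 - 10*r^2 + 8*r) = r*(r + 4)*(r^3 - 3*r^2 + 2*r) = r^2*(r + 4)*(r^2 - 3*r + 2) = r^2*(r - 2)*(r + 4)*(r - 1)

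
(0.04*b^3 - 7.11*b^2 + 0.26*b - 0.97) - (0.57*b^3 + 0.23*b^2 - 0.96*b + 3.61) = -0.53*b^3 - 7.34*b^2 + 1.22*b - 4.58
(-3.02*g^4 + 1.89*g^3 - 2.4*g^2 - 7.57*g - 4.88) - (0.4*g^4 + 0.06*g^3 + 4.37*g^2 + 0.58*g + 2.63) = -3.42*g^4 + 1.83*g^3 - 6.77*g^2 - 8.15*g - 7.51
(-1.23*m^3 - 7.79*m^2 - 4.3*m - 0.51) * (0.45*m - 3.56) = -0.5535*m^4 + 0.8733*m^3 + 25.7974*m^2 + 15.0785*m + 1.8156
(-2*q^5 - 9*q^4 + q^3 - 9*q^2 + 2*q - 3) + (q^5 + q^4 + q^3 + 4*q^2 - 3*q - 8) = -q^5 - 8*q^4 + 2*q^3 - 5*q^2 - q - 11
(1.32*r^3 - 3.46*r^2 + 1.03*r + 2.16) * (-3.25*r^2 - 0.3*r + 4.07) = -4.29*r^5 + 10.849*r^4 + 3.0629*r^3 - 21.4112*r^2 + 3.5441*r + 8.7912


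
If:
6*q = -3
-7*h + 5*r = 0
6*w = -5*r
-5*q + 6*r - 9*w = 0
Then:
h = -25/189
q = -1/2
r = -5/27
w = 25/162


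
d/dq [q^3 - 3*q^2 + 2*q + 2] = 3*q^2 - 6*q + 2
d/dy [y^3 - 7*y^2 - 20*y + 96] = 3*y^2 - 14*y - 20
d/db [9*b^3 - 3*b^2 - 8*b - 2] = 27*b^2 - 6*b - 8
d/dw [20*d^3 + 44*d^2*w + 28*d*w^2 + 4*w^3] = 44*d^2 + 56*d*w + 12*w^2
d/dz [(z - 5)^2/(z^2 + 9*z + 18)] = (19*z^2 - 14*z - 405)/(z^4 + 18*z^3 + 117*z^2 + 324*z + 324)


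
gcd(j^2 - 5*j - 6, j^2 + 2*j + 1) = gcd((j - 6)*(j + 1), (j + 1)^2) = j + 1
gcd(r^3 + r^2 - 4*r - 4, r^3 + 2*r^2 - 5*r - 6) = r^2 - r - 2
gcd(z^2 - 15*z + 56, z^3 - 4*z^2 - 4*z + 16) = 1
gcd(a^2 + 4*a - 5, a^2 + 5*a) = a + 5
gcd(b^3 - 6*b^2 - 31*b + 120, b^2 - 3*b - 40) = b^2 - 3*b - 40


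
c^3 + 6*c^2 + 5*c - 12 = (c - 1)*(c + 3)*(c + 4)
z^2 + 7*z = z*(z + 7)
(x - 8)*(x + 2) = x^2 - 6*x - 16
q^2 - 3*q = q*(q - 3)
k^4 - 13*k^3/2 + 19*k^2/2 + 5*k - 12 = (k - 4)*(k - 2)*(k - 3/2)*(k + 1)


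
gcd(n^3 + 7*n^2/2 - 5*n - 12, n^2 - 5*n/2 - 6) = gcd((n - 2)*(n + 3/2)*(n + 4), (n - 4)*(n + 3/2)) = n + 3/2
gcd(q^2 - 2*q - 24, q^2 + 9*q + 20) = q + 4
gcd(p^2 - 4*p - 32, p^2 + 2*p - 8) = p + 4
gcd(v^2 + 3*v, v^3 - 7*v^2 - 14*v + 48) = v + 3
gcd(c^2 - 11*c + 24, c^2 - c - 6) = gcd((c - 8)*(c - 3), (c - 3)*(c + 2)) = c - 3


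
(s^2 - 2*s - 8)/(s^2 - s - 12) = (s + 2)/(s + 3)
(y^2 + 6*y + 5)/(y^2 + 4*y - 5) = (y + 1)/(y - 1)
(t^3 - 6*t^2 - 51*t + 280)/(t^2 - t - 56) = t - 5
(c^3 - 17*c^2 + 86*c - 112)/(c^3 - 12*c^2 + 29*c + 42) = (c^2 - 10*c + 16)/(c^2 - 5*c - 6)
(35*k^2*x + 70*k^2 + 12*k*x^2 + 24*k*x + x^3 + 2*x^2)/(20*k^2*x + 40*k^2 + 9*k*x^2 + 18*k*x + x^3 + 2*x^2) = (7*k + x)/(4*k + x)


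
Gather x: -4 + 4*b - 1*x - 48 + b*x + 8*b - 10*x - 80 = 12*b + x*(b - 11) - 132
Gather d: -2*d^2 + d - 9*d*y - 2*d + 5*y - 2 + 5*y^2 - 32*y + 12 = -2*d^2 + d*(-9*y - 1) + 5*y^2 - 27*y + 10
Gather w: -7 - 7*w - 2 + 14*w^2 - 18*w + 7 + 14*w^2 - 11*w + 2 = 28*w^2 - 36*w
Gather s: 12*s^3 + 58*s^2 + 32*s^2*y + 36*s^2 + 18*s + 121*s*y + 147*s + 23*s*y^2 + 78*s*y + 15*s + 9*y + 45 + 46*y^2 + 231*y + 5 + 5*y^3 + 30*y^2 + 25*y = 12*s^3 + s^2*(32*y + 94) + s*(23*y^2 + 199*y + 180) + 5*y^3 + 76*y^2 + 265*y + 50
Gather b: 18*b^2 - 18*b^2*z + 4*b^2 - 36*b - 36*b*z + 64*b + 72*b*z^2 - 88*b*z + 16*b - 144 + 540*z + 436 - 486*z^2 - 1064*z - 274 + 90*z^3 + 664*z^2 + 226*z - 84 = b^2*(22 - 18*z) + b*(72*z^2 - 124*z + 44) + 90*z^3 + 178*z^2 - 298*z - 66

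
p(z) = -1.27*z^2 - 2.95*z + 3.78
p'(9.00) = -25.81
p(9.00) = -125.64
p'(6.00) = -18.19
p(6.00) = -59.64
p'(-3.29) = 5.41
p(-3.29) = -0.26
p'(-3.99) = 7.18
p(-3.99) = -4.67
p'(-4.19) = 7.69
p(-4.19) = -6.16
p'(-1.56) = 1.01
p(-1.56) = 5.29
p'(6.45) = -19.33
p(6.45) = -68.08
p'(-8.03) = 17.45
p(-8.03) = -54.42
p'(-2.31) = 2.92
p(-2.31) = 3.82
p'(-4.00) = 7.21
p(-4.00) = -4.74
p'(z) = -2.54*z - 2.95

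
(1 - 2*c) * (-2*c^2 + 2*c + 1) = 4*c^3 - 6*c^2 + 1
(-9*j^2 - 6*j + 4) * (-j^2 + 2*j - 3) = 9*j^4 - 12*j^3 + 11*j^2 + 26*j - 12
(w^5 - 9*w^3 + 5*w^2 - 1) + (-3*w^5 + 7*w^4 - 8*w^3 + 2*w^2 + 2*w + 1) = -2*w^5 + 7*w^4 - 17*w^3 + 7*w^2 + 2*w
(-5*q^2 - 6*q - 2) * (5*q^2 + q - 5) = -25*q^4 - 35*q^3 + 9*q^2 + 28*q + 10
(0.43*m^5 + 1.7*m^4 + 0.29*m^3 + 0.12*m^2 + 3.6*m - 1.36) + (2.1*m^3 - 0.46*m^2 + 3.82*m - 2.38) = 0.43*m^5 + 1.7*m^4 + 2.39*m^3 - 0.34*m^2 + 7.42*m - 3.74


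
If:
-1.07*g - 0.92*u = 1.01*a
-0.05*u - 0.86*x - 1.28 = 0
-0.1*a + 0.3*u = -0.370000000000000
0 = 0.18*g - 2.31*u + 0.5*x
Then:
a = 2.33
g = -1.81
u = -0.46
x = -1.46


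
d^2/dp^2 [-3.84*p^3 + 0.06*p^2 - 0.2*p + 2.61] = 0.12 - 23.04*p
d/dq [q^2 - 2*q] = 2*q - 2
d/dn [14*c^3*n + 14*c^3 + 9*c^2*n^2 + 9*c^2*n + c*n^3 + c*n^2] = c*(14*c^2 + 18*c*n + 9*c + 3*n^2 + 2*n)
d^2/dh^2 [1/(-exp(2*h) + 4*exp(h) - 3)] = 4*(-(1 - exp(h))*(exp(2*h) - 4*exp(h) + 3) - 2*(exp(h) - 2)^2*exp(h))*exp(h)/(exp(2*h) - 4*exp(h) + 3)^3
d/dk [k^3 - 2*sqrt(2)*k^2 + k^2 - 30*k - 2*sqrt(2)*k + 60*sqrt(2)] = 3*k^2 - 4*sqrt(2)*k + 2*k - 30 - 2*sqrt(2)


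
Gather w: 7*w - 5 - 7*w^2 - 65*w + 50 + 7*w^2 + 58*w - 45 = 0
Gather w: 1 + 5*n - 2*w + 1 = 5*n - 2*w + 2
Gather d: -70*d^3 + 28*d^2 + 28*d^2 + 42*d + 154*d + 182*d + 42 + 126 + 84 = -70*d^3 + 56*d^2 + 378*d + 252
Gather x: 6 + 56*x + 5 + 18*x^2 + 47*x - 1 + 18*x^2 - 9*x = 36*x^2 + 94*x + 10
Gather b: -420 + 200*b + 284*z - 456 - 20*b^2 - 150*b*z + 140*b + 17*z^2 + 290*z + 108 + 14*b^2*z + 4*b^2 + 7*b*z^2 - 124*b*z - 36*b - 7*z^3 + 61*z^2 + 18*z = b^2*(14*z - 16) + b*(7*z^2 - 274*z + 304) - 7*z^3 + 78*z^2 + 592*z - 768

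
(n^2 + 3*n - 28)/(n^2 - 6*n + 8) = (n + 7)/(n - 2)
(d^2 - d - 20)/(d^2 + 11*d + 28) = (d - 5)/(d + 7)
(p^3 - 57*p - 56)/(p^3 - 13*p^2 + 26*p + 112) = (p^2 + 8*p + 7)/(p^2 - 5*p - 14)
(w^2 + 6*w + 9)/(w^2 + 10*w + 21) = (w + 3)/(w + 7)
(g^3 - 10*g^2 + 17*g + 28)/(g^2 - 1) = (g^2 - 11*g + 28)/(g - 1)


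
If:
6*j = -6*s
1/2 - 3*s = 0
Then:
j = -1/6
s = 1/6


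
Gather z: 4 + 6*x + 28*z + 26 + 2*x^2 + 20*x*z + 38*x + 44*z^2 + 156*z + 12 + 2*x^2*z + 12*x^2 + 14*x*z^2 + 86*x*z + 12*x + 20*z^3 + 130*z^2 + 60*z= 14*x^2 + 56*x + 20*z^3 + z^2*(14*x + 174) + z*(2*x^2 + 106*x + 244) + 42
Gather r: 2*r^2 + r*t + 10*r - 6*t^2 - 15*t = 2*r^2 + r*(t + 10) - 6*t^2 - 15*t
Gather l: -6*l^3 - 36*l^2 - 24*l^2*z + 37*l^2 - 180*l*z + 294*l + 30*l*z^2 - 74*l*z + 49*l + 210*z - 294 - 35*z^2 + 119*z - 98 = -6*l^3 + l^2*(1 - 24*z) + l*(30*z^2 - 254*z + 343) - 35*z^2 + 329*z - 392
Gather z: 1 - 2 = -1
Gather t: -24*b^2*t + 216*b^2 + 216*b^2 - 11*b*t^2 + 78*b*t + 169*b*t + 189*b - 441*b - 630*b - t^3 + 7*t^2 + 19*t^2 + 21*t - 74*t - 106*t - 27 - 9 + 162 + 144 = 432*b^2 - 882*b - t^3 + t^2*(26 - 11*b) + t*(-24*b^2 + 247*b - 159) + 270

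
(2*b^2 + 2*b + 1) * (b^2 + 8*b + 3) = 2*b^4 + 18*b^3 + 23*b^2 + 14*b + 3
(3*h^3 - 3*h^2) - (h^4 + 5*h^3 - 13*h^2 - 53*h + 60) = -h^4 - 2*h^3 + 10*h^2 + 53*h - 60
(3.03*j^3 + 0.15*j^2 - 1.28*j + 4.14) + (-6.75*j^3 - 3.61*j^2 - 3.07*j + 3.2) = -3.72*j^3 - 3.46*j^2 - 4.35*j + 7.34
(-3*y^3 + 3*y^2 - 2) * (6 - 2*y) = 6*y^4 - 24*y^3 + 18*y^2 + 4*y - 12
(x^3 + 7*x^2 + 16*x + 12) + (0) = x^3 + 7*x^2 + 16*x + 12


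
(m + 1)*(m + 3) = m^2 + 4*m + 3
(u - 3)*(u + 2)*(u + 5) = u^3 + 4*u^2 - 11*u - 30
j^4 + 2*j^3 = j^3*(j + 2)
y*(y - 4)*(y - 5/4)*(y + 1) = y^4 - 17*y^3/4 - y^2/4 + 5*y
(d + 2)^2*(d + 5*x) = d^3 + 5*d^2*x + 4*d^2 + 20*d*x + 4*d + 20*x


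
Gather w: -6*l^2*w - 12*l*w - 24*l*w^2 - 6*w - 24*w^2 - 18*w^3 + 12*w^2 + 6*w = -18*w^3 + w^2*(-24*l - 12) + w*(-6*l^2 - 12*l)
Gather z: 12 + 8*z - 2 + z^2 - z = z^2 + 7*z + 10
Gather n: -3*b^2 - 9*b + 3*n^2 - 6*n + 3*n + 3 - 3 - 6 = -3*b^2 - 9*b + 3*n^2 - 3*n - 6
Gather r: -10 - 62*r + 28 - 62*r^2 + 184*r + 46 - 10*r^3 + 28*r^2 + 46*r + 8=-10*r^3 - 34*r^2 + 168*r + 72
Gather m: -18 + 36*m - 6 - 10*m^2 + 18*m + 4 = -10*m^2 + 54*m - 20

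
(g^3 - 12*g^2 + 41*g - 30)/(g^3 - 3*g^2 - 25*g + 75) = (g^2 - 7*g + 6)/(g^2 + 2*g - 15)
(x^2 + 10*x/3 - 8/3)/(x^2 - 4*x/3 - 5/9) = 3*(-3*x^2 - 10*x + 8)/(-9*x^2 + 12*x + 5)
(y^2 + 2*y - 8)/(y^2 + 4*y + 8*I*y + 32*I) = (y - 2)/(y + 8*I)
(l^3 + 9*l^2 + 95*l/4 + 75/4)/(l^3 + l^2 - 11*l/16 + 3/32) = 8*(2*l^2 + 15*l + 25)/(16*l^2 - 8*l + 1)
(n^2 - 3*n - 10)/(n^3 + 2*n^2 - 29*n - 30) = (n + 2)/(n^2 + 7*n + 6)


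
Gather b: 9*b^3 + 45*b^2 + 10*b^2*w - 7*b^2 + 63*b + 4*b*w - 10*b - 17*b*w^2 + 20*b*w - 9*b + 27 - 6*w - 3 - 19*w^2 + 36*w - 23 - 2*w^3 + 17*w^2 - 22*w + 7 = 9*b^3 + b^2*(10*w + 38) + b*(-17*w^2 + 24*w + 44) - 2*w^3 - 2*w^2 + 8*w + 8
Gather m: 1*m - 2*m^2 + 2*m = -2*m^2 + 3*m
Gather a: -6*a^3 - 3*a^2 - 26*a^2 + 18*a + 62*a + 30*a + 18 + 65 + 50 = -6*a^3 - 29*a^2 + 110*a + 133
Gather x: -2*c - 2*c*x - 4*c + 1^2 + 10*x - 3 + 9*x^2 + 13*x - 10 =-6*c + 9*x^2 + x*(23 - 2*c) - 12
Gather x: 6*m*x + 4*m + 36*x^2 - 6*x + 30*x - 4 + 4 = 4*m + 36*x^2 + x*(6*m + 24)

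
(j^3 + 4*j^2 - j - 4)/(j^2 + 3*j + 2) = (j^2 + 3*j - 4)/(j + 2)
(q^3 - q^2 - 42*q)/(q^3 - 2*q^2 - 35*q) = (q + 6)/(q + 5)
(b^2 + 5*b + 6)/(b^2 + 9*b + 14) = (b + 3)/(b + 7)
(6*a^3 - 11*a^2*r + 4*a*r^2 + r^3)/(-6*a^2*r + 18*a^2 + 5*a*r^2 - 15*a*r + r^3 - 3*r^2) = (-a + r)/(r - 3)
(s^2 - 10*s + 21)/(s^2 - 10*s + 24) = (s^2 - 10*s + 21)/(s^2 - 10*s + 24)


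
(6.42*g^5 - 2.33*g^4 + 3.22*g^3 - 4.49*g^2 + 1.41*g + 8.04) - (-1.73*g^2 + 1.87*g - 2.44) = 6.42*g^5 - 2.33*g^4 + 3.22*g^3 - 2.76*g^2 - 0.46*g + 10.48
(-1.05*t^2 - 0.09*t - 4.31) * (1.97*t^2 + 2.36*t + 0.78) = -2.0685*t^4 - 2.6553*t^3 - 9.5221*t^2 - 10.2418*t - 3.3618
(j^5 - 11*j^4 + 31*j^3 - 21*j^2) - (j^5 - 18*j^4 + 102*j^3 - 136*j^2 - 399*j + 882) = 7*j^4 - 71*j^3 + 115*j^2 + 399*j - 882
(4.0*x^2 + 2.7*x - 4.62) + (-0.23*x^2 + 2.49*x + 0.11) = 3.77*x^2 + 5.19*x - 4.51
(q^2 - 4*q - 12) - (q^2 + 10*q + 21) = -14*q - 33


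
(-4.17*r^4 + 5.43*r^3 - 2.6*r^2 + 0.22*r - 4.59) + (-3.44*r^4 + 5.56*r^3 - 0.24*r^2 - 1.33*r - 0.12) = -7.61*r^4 + 10.99*r^3 - 2.84*r^2 - 1.11*r - 4.71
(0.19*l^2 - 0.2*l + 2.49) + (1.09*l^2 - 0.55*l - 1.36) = 1.28*l^2 - 0.75*l + 1.13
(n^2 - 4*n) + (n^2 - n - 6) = 2*n^2 - 5*n - 6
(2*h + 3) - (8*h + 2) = 1 - 6*h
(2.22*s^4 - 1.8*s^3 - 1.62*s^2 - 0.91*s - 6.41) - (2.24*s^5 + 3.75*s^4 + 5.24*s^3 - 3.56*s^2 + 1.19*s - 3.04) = -2.24*s^5 - 1.53*s^4 - 7.04*s^3 + 1.94*s^2 - 2.1*s - 3.37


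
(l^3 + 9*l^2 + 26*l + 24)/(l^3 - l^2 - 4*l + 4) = (l^2 + 7*l + 12)/(l^2 - 3*l + 2)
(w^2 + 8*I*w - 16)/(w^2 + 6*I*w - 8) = (w + 4*I)/(w + 2*I)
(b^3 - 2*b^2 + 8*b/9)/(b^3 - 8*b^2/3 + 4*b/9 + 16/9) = b*(3*b - 2)/(3*b^2 - 4*b - 4)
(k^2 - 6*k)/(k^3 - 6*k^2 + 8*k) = (k - 6)/(k^2 - 6*k + 8)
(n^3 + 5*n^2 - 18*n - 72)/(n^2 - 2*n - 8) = (n^2 + 9*n + 18)/(n + 2)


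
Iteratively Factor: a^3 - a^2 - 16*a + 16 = (a - 4)*(a^2 + 3*a - 4) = (a - 4)*(a + 4)*(a - 1)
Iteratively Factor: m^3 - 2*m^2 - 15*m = (m - 5)*(m^2 + 3*m) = m*(m - 5)*(m + 3)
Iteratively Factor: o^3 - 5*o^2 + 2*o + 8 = (o + 1)*(o^2 - 6*o + 8) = (o - 4)*(o + 1)*(o - 2)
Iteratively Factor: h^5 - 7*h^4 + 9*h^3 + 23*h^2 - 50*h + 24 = (h - 1)*(h^4 - 6*h^3 + 3*h^2 + 26*h - 24) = (h - 1)^2*(h^3 - 5*h^2 - 2*h + 24) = (h - 4)*(h - 1)^2*(h^2 - h - 6) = (h - 4)*(h - 3)*(h - 1)^2*(h + 2)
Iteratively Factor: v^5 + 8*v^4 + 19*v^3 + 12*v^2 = (v + 4)*(v^4 + 4*v^3 + 3*v^2) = (v + 3)*(v + 4)*(v^3 + v^2) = v*(v + 3)*(v + 4)*(v^2 + v) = v*(v + 1)*(v + 3)*(v + 4)*(v)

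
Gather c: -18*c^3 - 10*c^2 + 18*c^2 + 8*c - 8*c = -18*c^3 + 8*c^2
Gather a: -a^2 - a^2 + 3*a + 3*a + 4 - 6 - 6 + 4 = -2*a^2 + 6*a - 4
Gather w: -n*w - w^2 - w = -w^2 + w*(-n - 1)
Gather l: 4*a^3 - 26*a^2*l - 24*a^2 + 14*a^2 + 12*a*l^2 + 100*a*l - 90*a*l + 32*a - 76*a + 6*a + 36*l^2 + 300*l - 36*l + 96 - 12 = 4*a^3 - 10*a^2 - 38*a + l^2*(12*a + 36) + l*(-26*a^2 + 10*a + 264) + 84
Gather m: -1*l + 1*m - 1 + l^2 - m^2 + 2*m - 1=l^2 - l - m^2 + 3*m - 2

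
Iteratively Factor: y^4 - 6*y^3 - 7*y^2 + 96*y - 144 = (y + 4)*(y^3 - 10*y^2 + 33*y - 36) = (y - 3)*(y + 4)*(y^2 - 7*y + 12) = (y - 3)^2*(y + 4)*(y - 4)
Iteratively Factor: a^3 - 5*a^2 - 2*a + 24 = (a - 4)*(a^2 - a - 6) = (a - 4)*(a + 2)*(a - 3)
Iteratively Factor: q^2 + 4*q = (q + 4)*(q)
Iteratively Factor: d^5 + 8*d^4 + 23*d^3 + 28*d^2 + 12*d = (d + 2)*(d^4 + 6*d^3 + 11*d^2 + 6*d) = (d + 1)*(d + 2)*(d^3 + 5*d^2 + 6*d) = (d + 1)*(d + 2)*(d + 3)*(d^2 + 2*d) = d*(d + 1)*(d + 2)*(d + 3)*(d + 2)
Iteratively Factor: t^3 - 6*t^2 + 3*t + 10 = (t + 1)*(t^2 - 7*t + 10) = (t - 2)*(t + 1)*(t - 5)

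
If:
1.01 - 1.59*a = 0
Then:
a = 0.64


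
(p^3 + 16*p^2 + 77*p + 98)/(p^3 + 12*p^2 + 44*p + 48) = (p^2 + 14*p + 49)/(p^2 + 10*p + 24)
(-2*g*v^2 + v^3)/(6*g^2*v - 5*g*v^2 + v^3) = v/(-3*g + v)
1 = 1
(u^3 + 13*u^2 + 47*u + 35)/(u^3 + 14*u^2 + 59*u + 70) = (u + 1)/(u + 2)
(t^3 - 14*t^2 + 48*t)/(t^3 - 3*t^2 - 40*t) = (t - 6)/(t + 5)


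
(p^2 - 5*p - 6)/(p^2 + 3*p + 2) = (p - 6)/(p + 2)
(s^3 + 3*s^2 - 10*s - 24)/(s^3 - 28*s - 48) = (s - 3)/(s - 6)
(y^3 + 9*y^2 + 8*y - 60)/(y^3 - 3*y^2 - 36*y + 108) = (y^2 + 3*y - 10)/(y^2 - 9*y + 18)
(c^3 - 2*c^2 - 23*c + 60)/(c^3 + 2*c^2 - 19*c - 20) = (c - 3)/(c + 1)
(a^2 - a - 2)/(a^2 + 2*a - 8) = (a + 1)/(a + 4)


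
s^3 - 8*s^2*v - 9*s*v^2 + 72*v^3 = (s - 8*v)*(s - 3*v)*(s + 3*v)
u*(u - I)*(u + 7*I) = u^3 + 6*I*u^2 + 7*u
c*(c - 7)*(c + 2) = c^3 - 5*c^2 - 14*c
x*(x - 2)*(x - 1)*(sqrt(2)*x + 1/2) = sqrt(2)*x^4 - 3*sqrt(2)*x^3 + x^3/2 - 3*x^2/2 + 2*sqrt(2)*x^2 + x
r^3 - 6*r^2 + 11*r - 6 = (r - 3)*(r - 2)*(r - 1)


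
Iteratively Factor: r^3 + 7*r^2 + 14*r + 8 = (r + 2)*(r^2 + 5*r + 4) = (r + 1)*(r + 2)*(r + 4)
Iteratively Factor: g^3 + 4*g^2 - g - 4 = (g + 1)*(g^2 + 3*g - 4) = (g + 1)*(g + 4)*(g - 1)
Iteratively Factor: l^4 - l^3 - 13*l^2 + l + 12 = (l - 4)*(l^3 + 3*l^2 - l - 3) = (l - 4)*(l - 1)*(l^2 + 4*l + 3) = (l - 4)*(l - 1)*(l + 3)*(l + 1)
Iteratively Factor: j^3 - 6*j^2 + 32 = (j - 4)*(j^2 - 2*j - 8) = (j - 4)*(j + 2)*(j - 4)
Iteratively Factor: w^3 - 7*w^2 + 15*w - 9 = (w - 3)*(w^2 - 4*w + 3) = (w - 3)^2*(w - 1)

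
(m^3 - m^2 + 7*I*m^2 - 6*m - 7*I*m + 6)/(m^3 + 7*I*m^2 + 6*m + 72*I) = (m^2 + m*(-1 + I) - I)/(m^2 + I*m + 12)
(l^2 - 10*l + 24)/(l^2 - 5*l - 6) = (l - 4)/(l + 1)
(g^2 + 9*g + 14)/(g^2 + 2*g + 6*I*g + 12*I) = (g + 7)/(g + 6*I)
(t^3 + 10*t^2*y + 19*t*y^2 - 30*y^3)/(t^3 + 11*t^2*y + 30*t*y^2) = (t - y)/t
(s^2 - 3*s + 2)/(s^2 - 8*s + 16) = (s^2 - 3*s + 2)/(s^2 - 8*s + 16)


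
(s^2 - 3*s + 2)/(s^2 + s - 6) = (s - 1)/(s + 3)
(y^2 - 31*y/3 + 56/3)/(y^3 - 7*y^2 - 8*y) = (y - 7/3)/(y*(y + 1))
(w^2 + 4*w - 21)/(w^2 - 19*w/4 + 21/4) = 4*(w + 7)/(4*w - 7)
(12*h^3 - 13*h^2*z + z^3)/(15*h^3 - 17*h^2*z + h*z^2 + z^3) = (4*h + z)/(5*h + z)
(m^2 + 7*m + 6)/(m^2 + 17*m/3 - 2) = 3*(m + 1)/(3*m - 1)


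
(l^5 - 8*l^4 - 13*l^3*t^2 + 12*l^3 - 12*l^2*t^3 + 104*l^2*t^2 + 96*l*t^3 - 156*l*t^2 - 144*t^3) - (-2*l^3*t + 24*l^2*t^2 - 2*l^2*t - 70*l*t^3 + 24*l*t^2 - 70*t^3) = l^5 - 8*l^4 - 13*l^3*t^2 + 2*l^3*t + 12*l^3 - 12*l^2*t^3 + 80*l^2*t^2 + 2*l^2*t + 166*l*t^3 - 180*l*t^2 - 74*t^3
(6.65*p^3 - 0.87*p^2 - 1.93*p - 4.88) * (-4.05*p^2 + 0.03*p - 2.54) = -26.9325*p^5 + 3.723*p^4 - 9.1006*p^3 + 21.9159*p^2 + 4.7558*p + 12.3952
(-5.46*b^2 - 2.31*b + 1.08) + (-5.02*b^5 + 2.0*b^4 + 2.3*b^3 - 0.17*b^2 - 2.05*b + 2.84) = -5.02*b^5 + 2.0*b^4 + 2.3*b^3 - 5.63*b^2 - 4.36*b + 3.92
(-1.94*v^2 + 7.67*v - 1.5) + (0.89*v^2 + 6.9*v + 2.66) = -1.05*v^2 + 14.57*v + 1.16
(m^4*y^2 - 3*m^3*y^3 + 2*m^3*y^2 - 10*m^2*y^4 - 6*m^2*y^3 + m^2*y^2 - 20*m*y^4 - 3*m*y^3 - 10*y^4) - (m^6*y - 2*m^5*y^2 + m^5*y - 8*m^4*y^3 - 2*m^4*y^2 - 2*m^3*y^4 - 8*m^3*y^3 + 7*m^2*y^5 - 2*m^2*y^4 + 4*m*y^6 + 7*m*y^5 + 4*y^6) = -m^6*y + 2*m^5*y^2 - m^5*y + 8*m^4*y^3 + 3*m^4*y^2 + 2*m^3*y^4 + 5*m^3*y^3 + 2*m^3*y^2 - 7*m^2*y^5 - 8*m^2*y^4 - 6*m^2*y^3 + m^2*y^2 - 4*m*y^6 - 7*m*y^5 - 20*m*y^4 - 3*m*y^3 - 4*y^6 - 10*y^4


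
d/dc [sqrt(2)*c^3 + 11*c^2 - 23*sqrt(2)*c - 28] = 3*sqrt(2)*c^2 + 22*c - 23*sqrt(2)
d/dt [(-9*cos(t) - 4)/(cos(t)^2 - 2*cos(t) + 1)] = -(9*cos(t) + 17)*sin(t)/(cos(t) - 1)^3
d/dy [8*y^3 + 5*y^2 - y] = 24*y^2 + 10*y - 1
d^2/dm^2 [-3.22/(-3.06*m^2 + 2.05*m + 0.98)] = (60.301584*m^2 - 40.39812*m - 3.22*(6.12*m - 2.05)*(12.24*m - 4.1) - 19.312272)/(-3.06*m^2 + 2.05*m + 0.98)^3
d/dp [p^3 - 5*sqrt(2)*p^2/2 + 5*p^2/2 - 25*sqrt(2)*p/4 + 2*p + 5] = 3*p^2 - 5*sqrt(2)*p + 5*p - 25*sqrt(2)/4 + 2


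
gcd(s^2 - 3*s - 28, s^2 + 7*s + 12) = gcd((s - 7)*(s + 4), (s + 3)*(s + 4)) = s + 4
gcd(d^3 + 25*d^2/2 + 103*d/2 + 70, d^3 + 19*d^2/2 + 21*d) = d + 7/2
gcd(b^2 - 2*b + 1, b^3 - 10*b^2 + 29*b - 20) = b - 1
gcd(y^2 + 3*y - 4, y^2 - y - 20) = y + 4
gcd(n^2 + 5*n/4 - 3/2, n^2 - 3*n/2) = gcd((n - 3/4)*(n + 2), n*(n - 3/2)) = 1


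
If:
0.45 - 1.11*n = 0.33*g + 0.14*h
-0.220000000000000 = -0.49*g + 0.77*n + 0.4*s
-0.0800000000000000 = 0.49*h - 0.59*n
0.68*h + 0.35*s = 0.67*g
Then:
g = -0.90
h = 0.56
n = 0.60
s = -2.81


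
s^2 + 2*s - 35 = (s - 5)*(s + 7)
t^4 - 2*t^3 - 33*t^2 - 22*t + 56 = (t - 7)*(t - 1)*(t + 2)*(t + 4)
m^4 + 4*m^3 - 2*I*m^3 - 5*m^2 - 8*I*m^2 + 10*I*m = m*(m - 1)*(m + 5)*(m - 2*I)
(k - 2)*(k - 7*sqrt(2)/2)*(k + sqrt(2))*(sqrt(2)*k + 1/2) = sqrt(2)*k^4 - 9*k^3/2 - 2*sqrt(2)*k^3 - 33*sqrt(2)*k^2/4 + 9*k^2 - 7*k/2 + 33*sqrt(2)*k/2 + 7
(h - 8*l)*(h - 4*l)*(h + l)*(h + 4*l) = h^4 - 7*h^3*l - 24*h^2*l^2 + 112*h*l^3 + 128*l^4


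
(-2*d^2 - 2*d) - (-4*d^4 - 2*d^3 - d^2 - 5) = 4*d^4 + 2*d^3 - d^2 - 2*d + 5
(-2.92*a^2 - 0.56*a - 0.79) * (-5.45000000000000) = 15.914*a^2 + 3.052*a + 4.3055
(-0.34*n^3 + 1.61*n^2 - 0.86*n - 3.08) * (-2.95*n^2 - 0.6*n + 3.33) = 1.003*n^5 - 4.5455*n^4 + 0.4388*n^3 + 14.9633*n^2 - 1.0158*n - 10.2564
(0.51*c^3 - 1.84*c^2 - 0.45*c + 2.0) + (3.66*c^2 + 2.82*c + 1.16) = 0.51*c^3 + 1.82*c^2 + 2.37*c + 3.16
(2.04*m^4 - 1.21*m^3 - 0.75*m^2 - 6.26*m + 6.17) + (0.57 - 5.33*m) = 2.04*m^4 - 1.21*m^3 - 0.75*m^2 - 11.59*m + 6.74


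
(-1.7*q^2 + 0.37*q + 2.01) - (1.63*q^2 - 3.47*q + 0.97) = -3.33*q^2 + 3.84*q + 1.04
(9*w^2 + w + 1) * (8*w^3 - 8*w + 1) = 72*w^5 + 8*w^4 - 64*w^3 + w^2 - 7*w + 1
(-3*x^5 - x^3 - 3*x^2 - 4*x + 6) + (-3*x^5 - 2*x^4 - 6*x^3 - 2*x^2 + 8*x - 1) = -6*x^5 - 2*x^4 - 7*x^3 - 5*x^2 + 4*x + 5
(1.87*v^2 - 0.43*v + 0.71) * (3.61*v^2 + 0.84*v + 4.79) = 6.7507*v^4 + 0.0185*v^3 + 11.1592*v^2 - 1.4633*v + 3.4009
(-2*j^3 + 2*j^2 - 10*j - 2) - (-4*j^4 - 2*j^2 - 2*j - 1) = 4*j^4 - 2*j^3 + 4*j^2 - 8*j - 1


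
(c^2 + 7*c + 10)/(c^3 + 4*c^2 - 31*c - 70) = (c + 5)/(c^2 + 2*c - 35)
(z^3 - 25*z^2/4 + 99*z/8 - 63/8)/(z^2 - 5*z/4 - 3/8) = (4*z^2 - 19*z + 21)/(4*z + 1)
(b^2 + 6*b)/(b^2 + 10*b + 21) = b*(b + 6)/(b^2 + 10*b + 21)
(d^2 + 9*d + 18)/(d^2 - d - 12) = (d + 6)/(d - 4)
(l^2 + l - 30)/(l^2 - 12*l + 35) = (l + 6)/(l - 7)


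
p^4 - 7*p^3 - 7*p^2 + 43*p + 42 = (p - 7)*(p - 3)*(p + 1)*(p + 2)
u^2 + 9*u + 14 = (u + 2)*(u + 7)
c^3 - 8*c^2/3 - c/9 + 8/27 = (c - 8/3)*(c - 1/3)*(c + 1/3)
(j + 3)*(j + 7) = j^2 + 10*j + 21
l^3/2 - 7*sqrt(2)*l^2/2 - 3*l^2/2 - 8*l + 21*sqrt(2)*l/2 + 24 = (l/2 + sqrt(2)/2)*(l - 3)*(l - 8*sqrt(2))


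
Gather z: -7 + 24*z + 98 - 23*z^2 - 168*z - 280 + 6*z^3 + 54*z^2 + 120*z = 6*z^3 + 31*z^2 - 24*z - 189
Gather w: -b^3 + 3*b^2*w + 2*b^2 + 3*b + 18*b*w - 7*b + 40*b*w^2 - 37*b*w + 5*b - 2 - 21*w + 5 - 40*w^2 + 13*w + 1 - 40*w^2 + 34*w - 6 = -b^3 + 2*b^2 + b + w^2*(40*b - 80) + w*(3*b^2 - 19*b + 26) - 2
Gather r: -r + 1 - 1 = -r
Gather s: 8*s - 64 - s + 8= 7*s - 56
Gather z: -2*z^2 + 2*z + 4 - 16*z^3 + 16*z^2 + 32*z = -16*z^3 + 14*z^2 + 34*z + 4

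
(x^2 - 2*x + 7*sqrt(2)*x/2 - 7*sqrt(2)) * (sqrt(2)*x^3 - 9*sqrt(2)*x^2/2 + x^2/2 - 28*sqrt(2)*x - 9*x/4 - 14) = sqrt(2)*x^5 - 13*sqrt(2)*x^4/2 + 15*x^4/2 - 195*x^3/4 - 69*sqrt(2)*x^3/4 - 285*x^2/2 + 357*sqrt(2)*x^2/8 - 133*sqrt(2)*x/4 + 420*x + 98*sqrt(2)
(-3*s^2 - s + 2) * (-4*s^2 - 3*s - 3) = 12*s^4 + 13*s^3 + 4*s^2 - 3*s - 6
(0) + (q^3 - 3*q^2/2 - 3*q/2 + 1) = q^3 - 3*q^2/2 - 3*q/2 + 1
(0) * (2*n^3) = 0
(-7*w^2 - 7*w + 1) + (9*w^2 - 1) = 2*w^2 - 7*w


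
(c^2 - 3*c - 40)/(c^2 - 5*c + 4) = (c^2 - 3*c - 40)/(c^2 - 5*c + 4)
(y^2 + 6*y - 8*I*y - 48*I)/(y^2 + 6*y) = (y - 8*I)/y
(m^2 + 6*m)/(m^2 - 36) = m/(m - 6)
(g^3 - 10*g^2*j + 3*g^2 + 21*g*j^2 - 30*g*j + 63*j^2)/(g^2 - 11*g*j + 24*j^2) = (g^2 - 7*g*j + 3*g - 21*j)/(g - 8*j)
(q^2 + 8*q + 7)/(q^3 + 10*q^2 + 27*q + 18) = (q + 7)/(q^2 + 9*q + 18)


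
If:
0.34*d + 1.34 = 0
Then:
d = -3.94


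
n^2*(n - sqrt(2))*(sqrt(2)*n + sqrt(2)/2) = sqrt(2)*n^4 - 2*n^3 + sqrt(2)*n^3/2 - n^2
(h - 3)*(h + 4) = h^2 + h - 12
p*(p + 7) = p^2 + 7*p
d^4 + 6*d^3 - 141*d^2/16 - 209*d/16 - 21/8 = (d - 2)*(d + 1/4)*(d + 3/4)*(d + 7)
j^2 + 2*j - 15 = (j - 3)*(j + 5)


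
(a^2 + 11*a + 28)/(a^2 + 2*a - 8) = (a + 7)/(a - 2)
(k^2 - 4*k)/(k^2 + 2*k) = (k - 4)/(k + 2)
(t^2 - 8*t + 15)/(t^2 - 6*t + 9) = (t - 5)/(t - 3)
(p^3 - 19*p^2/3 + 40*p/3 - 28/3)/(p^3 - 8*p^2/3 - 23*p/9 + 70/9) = 3*(p - 2)/(3*p + 5)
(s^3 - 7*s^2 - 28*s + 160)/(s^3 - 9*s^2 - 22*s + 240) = (s - 4)/(s - 6)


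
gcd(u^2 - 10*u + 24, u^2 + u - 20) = u - 4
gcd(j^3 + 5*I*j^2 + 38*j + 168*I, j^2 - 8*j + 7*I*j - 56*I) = j + 7*I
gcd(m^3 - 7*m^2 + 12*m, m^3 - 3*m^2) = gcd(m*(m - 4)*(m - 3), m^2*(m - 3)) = m^2 - 3*m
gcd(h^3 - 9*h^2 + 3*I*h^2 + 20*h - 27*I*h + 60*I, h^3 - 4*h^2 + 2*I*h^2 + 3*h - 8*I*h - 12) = h^2 + h*(-4 + 3*I) - 12*I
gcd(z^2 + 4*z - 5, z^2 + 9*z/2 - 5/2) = z + 5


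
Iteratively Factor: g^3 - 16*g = (g + 4)*(g^2 - 4*g) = (g - 4)*(g + 4)*(g)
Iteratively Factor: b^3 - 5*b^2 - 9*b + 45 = (b + 3)*(b^2 - 8*b + 15) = (b - 3)*(b + 3)*(b - 5)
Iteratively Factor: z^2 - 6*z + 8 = (z - 2)*(z - 4)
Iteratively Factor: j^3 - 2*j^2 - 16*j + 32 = (j - 4)*(j^2 + 2*j - 8) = (j - 4)*(j + 4)*(j - 2)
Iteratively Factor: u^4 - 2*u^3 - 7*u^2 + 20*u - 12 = (u + 3)*(u^3 - 5*u^2 + 8*u - 4) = (u - 1)*(u + 3)*(u^2 - 4*u + 4) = (u - 2)*(u - 1)*(u + 3)*(u - 2)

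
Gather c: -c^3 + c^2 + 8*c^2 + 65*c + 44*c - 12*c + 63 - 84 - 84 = -c^3 + 9*c^2 + 97*c - 105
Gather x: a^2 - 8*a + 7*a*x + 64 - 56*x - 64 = a^2 - 8*a + x*(7*a - 56)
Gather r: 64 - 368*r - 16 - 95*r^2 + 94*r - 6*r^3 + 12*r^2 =-6*r^3 - 83*r^2 - 274*r + 48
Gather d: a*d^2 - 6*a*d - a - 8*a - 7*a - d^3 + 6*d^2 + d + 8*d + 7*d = -16*a - d^3 + d^2*(a + 6) + d*(16 - 6*a)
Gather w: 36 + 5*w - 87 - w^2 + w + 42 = -w^2 + 6*w - 9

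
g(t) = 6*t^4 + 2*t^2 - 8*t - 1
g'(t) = 24*t^3 + 4*t - 8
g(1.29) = 8.62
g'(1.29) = 48.68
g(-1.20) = 23.92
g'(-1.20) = -54.27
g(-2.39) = 225.31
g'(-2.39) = -345.21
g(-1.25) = 26.77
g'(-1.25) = -59.88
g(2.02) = 90.90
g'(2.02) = 197.90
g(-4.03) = 1646.32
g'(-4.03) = -1594.94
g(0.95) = -1.91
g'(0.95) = 16.38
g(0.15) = -2.15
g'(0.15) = -7.32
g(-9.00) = 39599.00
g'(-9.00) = -17540.00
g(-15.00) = 304319.00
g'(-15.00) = -81068.00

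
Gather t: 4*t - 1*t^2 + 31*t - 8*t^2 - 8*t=-9*t^2 + 27*t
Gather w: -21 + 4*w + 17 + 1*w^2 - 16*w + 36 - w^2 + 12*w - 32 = 0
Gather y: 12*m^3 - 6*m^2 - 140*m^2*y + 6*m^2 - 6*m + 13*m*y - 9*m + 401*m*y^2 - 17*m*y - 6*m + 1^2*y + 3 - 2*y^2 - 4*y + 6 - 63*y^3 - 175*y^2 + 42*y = 12*m^3 - 21*m - 63*y^3 + y^2*(401*m - 177) + y*(-140*m^2 - 4*m + 39) + 9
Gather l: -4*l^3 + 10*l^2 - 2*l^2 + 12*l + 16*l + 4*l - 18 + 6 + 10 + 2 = -4*l^3 + 8*l^2 + 32*l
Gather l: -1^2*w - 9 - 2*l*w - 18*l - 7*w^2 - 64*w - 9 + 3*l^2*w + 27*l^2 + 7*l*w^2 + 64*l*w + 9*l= l^2*(3*w + 27) + l*(7*w^2 + 62*w - 9) - 7*w^2 - 65*w - 18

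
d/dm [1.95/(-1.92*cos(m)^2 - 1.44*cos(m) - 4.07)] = -(7.488*cos(m) + 2.808)*sin(m)/(1.92*cos(m)^2 + 1.44*cos(m) + 4.07)^2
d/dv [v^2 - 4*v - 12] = 2*v - 4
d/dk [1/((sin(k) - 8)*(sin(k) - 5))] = (13 - 2*sin(k))*cos(k)/((sin(k) - 8)^2*(sin(k) - 5)^2)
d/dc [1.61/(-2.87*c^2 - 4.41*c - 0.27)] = (9.2414*c + 7.1001)/(2.87*c^2 + 4.41*c + 0.27)^2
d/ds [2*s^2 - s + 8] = 4*s - 1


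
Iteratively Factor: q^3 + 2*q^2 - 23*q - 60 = (q + 3)*(q^2 - q - 20) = (q - 5)*(q + 3)*(q + 4)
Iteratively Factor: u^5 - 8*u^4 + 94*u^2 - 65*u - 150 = (u + 3)*(u^4 - 11*u^3 + 33*u^2 - 5*u - 50) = (u - 5)*(u + 3)*(u^3 - 6*u^2 + 3*u + 10) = (u - 5)*(u - 2)*(u + 3)*(u^2 - 4*u - 5) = (u - 5)*(u - 2)*(u + 1)*(u + 3)*(u - 5)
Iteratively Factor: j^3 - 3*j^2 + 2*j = (j)*(j^2 - 3*j + 2) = j*(j - 1)*(j - 2)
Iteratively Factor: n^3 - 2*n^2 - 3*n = (n)*(n^2 - 2*n - 3) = n*(n + 1)*(n - 3)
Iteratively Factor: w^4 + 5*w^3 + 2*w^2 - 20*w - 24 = (w - 2)*(w^3 + 7*w^2 + 16*w + 12) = (w - 2)*(w + 3)*(w^2 + 4*w + 4) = (w - 2)*(w + 2)*(w + 3)*(w + 2)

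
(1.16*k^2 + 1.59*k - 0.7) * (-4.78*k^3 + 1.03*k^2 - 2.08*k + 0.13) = -5.5448*k^5 - 6.4054*k^4 + 2.5709*k^3 - 3.8774*k^2 + 1.6627*k - 0.091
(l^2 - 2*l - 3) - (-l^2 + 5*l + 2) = 2*l^2 - 7*l - 5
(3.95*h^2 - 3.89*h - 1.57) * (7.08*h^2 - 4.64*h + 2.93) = 27.966*h^4 - 45.8692*h^3 + 18.5075*h^2 - 4.1129*h - 4.6001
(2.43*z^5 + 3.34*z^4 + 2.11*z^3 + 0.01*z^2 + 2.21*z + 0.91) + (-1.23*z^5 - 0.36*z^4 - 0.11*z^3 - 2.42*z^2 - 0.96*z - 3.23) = 1.2*z^5 + 2.98*z^4 + 2.0*z^3 - 2.41*z^2 + 1.25*z - 2.32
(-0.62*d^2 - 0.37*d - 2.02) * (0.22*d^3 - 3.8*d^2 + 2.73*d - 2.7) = -0.1364*d^5 + 2.2746*d^4 - 0.731*d^3 + 8.3399*d^2 - 4.5156*d + 5.454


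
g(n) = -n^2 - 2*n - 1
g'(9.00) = -20.00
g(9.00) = -100.00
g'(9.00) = -20.00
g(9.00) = -100.00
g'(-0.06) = -1.88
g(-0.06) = -0.88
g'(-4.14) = 6.28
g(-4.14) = -9.86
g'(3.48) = -8.96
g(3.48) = -20.07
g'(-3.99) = 5.98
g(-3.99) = -8.94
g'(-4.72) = 7.44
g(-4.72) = -13.84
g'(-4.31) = 6.62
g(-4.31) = -10.96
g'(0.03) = -2.06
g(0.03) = -1.06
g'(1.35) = -4.70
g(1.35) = -5.52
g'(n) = -2*n - 2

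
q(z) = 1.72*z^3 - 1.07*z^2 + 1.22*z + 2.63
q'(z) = 5.16*z^2 - 2.14*z + 1.22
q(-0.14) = 2.43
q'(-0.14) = 1.62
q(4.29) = 123.97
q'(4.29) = 87.00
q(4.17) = 113.83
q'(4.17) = 82.02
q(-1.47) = -6.94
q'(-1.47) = 15.52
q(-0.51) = 1.50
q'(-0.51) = 3.65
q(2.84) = 36.86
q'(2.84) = 36.76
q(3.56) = 71.02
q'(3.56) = 59.00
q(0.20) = 2.84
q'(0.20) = 1.00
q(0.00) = 2.63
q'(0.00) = 1.22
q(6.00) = 342.95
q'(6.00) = 174.14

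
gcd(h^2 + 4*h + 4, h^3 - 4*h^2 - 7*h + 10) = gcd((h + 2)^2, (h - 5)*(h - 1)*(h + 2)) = h + 2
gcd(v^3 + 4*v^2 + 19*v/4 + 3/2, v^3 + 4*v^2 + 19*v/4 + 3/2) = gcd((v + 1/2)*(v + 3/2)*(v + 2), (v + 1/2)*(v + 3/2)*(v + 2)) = v^3 + 4*v^2 + 19*v/4 + 3/2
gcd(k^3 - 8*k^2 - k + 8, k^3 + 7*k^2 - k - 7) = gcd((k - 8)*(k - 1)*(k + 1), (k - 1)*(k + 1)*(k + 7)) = k^2 - 1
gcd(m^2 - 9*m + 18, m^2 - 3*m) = m - 3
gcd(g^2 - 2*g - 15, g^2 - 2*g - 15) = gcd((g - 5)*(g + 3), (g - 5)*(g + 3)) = g^2 - 2*g - 15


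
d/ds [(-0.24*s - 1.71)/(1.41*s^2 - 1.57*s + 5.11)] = (0.3384*s^2 + 4.8222*s - 3.9111)/(1.9881*s^4 - 4.4274*s^3 + 16.8751*s^2 - 16.0454*s + 26.1121)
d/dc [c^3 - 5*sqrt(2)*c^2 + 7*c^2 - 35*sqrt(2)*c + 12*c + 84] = 3*c^2 - 10*sqrt(2)*c + 14*c - 35*sqrt(2) + 12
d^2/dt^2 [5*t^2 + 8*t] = 10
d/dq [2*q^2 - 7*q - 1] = 4*q - 7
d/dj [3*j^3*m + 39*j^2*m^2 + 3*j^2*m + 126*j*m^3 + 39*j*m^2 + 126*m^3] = 3*m*(3*j^2 + 26*j*m + 2*j + 42*m^2 + 13*m)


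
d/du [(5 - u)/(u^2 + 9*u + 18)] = (-u^2 - 9*u + (u - 5)*(2*u + 9) - 18)/(u^2 + 9*u + 18)^2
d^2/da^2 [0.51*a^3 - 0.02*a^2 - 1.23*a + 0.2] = 3.06*a - 0.04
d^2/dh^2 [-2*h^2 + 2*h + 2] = -4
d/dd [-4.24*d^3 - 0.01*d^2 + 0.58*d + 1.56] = -12.72*d^2 - 0.02*d + 0.58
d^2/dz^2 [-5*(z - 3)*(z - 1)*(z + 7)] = -30*z - 30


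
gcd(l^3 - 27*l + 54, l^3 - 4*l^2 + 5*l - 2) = 1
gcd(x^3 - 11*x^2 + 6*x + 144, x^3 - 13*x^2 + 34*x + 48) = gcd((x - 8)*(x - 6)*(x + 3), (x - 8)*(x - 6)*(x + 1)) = x^2 - 14*x + 48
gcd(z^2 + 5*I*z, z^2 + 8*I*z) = z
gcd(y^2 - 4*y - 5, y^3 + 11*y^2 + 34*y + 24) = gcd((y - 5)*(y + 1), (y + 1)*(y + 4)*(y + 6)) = y + 1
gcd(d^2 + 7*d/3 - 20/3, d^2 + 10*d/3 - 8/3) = d + 4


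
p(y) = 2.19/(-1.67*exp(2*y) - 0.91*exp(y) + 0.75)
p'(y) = 2.19*(3.34*exp(2*y) + 0.91*exp(y))/(-1.67*exp(2*y) - 0.91*exp(y) + 0.75)^2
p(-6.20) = 2.93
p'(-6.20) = 0.01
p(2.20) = -0.02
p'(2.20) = 0.03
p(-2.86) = 3.16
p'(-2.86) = 0.29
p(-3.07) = 3.11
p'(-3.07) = 0.22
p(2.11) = -0.02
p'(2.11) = 0.04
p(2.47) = -0.01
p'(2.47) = 0.02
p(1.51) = -0.06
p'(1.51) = 0.11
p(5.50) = -0.00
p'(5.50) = 0.00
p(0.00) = -1.20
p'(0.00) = 2.78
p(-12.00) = 2.92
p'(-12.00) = 0.00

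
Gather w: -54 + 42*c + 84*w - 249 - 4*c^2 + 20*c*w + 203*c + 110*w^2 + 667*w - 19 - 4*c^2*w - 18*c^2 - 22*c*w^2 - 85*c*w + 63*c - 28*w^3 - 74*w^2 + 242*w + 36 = -22*c^2 + 308*c - 28*w^3 + w^2*(36 - 22*c) + w*(-4*c^2 - 65*c + 993) - 286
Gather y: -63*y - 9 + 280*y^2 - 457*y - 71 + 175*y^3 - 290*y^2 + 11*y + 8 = 175*y^3 - 10*y^2 - 509*y - 72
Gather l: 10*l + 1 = 10*l + 1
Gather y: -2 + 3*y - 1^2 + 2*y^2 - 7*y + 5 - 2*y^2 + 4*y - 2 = 0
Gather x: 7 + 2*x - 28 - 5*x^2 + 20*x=-5*x^2 + 22*x - 21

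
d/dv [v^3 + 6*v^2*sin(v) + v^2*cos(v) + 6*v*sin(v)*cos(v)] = -v^2*sin(v) + 6*v^2*cos(v) + 3*v^2 + 12*v*sin(v) + 2*v*cos(v) + 6*v*cos(2*v) + 3*sin(2*v)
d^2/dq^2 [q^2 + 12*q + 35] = 2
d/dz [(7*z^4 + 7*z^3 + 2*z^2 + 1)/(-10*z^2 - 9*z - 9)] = (-140*z^5 - 259*z^4 - 378*z^3 - 207*z^2 - 16*z + 9)/(100*z^4 + 180*z^3 + 261*z^2 + 162*z + 81)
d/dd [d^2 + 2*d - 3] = 2*d + 2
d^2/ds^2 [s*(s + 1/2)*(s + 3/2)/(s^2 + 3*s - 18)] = 3*(29*s^3 - 72*s^2 + 1350*s + 918)/(2*(s^6 + 9*s^5 - 27*s^4 - 297*s^3 + 486*s^2 + 2916*s - 5832))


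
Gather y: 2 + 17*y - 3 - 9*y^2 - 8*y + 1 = -9*y^2 + 9*y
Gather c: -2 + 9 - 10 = -3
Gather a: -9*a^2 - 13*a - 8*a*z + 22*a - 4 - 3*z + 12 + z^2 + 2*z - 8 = -9*a^2 + a*(9 - 8*z) + z^2 - z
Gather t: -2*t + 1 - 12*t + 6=7 - 14*t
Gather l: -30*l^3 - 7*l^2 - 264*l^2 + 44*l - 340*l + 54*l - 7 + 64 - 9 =-30*l^3 - 271*l^2 - 242*l + 48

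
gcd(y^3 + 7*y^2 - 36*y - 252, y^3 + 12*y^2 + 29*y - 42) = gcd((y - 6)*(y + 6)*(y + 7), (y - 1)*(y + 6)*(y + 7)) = y^2 + 13*y + 42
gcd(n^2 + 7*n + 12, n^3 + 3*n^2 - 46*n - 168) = n + 4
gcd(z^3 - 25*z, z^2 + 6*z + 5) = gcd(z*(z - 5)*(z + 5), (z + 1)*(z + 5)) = z + 5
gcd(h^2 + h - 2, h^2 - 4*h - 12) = h + 2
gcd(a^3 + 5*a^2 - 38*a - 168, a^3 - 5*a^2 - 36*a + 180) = a - 6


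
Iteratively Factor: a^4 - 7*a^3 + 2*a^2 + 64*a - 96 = (a - 4)*(a^3 - 3*a^2 - 10*a + 24) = (a - 4)^2*(a^2 + a - 6) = (a - 4)^2*(a - 2)*(a + 3)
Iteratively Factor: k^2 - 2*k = (k - 2)*(k)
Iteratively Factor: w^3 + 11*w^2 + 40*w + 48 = (w + 4)*(w^2 + 7*w + 12) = (w + 3)*(w + 4)*(w + 4)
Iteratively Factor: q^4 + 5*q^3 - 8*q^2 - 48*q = (q + 4)*(q^3 + q^2 - 12*q) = (q - 3)*(q + 4)*(q^2 + 4*q) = (q - 3)*(q + 4)^2*(q)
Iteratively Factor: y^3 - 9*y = (y + 3)*(y^2 - 3*y) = y*(y + 3)*(y - 3)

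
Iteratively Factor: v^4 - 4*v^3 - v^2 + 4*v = (v + 1)*(v^3 - 5*v^2 + 4*v) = v*(v + 1)*(v^2 - 5*v + 4) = v*(v - 1)*(v + 1)*(v - 4)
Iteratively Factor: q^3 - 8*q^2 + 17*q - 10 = (q - 1)*(q^2 - 7*q + 10) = (q - 2)*(q - 1)*(q - 5)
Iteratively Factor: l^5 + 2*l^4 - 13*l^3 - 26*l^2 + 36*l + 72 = (l + 2)*(l^4 - 13*l^2 + 36) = (l + 2)^2*(l^3 - 2*l^2 - 9*l + 18) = (l + 2)^2*(l + 3)*(l^2 - 5*l + 6) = (l - 3)*(l + 2)^2*(l + 3)*(l - 2)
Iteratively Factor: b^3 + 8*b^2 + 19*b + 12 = (b + 4)*(b^2 + 4*b + 3) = (b + 1)*(b + 4)*(b + 3)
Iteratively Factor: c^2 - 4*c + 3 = (c - 1)*(c - 3)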